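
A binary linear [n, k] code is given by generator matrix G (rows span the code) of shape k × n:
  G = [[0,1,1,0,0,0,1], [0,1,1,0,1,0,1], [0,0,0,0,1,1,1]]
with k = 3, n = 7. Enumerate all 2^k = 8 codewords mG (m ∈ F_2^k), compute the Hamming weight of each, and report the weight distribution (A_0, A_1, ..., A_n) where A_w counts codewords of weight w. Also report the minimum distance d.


Weight distribution: A_0 = 1, A_1 = 1, A_2 = 1, A_3 = 3, A_4 = 2. Minimum distance d = 1.

Enumerate all 2^3 = 8 messages m ∈ F_2^3.
For each, compute codeword c = mG in F_2^7, then tally its weight.
  m = 000 → c = 0000000, weight = 0.
  m = 100 → c = 0110001, weight = 3.
  m = 010 → c = 0110101, weight = 4.
  m = 110 → c = 0000100, weight = 1.
  m = 001 → c = 0000111, weight = 3.
  m = 101 → c = 0110110, weight = 4.
  m = 011 → c = 0110010, weight = 3.
  m = 111 → c = 0000011, weight = 2.
Tally weights:
  weight 0: 1 codewords.
  weight 1: 1 codewords.
  weight 2: 1 codewords.
  weight 3: 3 codewords.
  weight 4: 2 codewords.
Minimum distance d = smallest w > 0 with A_w > 0 = 1.
Sanity: Σ A_w = 8 = 2^3 = 8 ✓.


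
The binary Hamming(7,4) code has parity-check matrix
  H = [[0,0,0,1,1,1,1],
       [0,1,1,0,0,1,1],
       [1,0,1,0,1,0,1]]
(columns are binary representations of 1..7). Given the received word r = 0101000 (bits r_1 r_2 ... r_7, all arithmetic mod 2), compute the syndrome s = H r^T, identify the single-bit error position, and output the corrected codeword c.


s = (1, 1, 0)^T, error position = 6, corrected codeword c = 0101010

Compute s = H r^T mod 2 one row at a time:
  s_1 = 1 + 0 + 0 + 0 = 1 ≡ 1 (mod 2).
  s_2 = 1 + 0 + 0 + 0 = 1 ≡ 1 (mod 2).
  s_3 = 0 + 0 + 0 + 0 = 0 ≡ 0 (mod 2).
s = (1, 1, 0)^T — this equals column 6 of H (binary 110), so error is at position 6.
Correct: flip bit 6 of r = 0101000 to get c = 0101010.


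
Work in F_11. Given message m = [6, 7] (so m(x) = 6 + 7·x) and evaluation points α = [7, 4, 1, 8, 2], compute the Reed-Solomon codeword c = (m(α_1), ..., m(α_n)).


c = [0, 1, 2, 7, 9]

Message polynomial: m(x) = 6 + 7·x (mod 11).
For each evaluation point α_i, compute m(α_i) mod 11:
  α_1 = 7: Horner steps 7 → 0, so m(7) = 0.
  α_2 = 4: Horner steps 7 → 1, so m(4) = 1.
  α_3 = 1: Horner steps 7 → 2, so m(1) = 2.
  α_4 = 8: Horner steps 7 → 7, so m(8) = 7.
  α_5 = 2: Horner steps 7 → 9, so m(2) = 9.
Codeword c = [0, 1, 2, 7, 9] ∈ F_11^5.


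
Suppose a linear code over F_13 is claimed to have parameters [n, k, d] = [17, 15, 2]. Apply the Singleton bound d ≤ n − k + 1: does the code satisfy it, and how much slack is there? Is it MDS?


Singleton RHS = n − k + 1 = 3, slack = 1, bound satisfied, not MDS.

Singleton bound: d ≤ n − k + 1.
Here n = 17, k = 15, so n − k + 1 = 3.
Given d = 2, check d ≤ 3: YES.
Slack = (n − k + 1) − d = 1.
The code is NOT MDS (slack = 1 > 0).
Description: the claimed parameters are [17, 15, 2]_13; such a code would be non-MDS.


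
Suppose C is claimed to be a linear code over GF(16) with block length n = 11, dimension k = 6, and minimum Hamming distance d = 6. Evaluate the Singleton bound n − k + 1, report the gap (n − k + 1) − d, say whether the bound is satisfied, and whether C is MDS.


Singleton RHS = n − k + 1 = 6, slack = 0, bound satisfied, MDS.

Singleton bound: d ≤ n − k + 1.
Here n = 11, k = 6, so n − k + 1 = 6.
Given d = 6, check d ≤ 6: YES.
Slack = (n − k + 1) − d = 0.
The code is MDS (slack = 0).
Description: the claimed parameters are [11, 6, 6]_16; such a code would be MDS (meets Singleton bound).


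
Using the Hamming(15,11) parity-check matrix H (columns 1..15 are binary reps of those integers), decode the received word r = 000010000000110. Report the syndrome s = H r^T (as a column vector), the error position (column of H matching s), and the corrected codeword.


s = (0, 1, 1, 0)^T, error position = 6, corrected codeword c = 000011000000110

Compute s = H r^T mod 2 one row at a time:
  s_1 = 0 + 0 + 0 + 0 + 0 + 1 + 1 + 0 = 2 ≡ 0 (mod 2).
  s_2 = 0 + 1 + 0 + 0 + 0 + 1 + 1 + 0 = 3 ≡ 1 (mod 2).
  s_3 = 0 + 0 + 0 + 0 + 0 + 0 + 1 + 0 = 1 ≡ 1 (mod 2).
  s_4 = 0 + 0 + 1 + 0 + 0 + 0 + 1 + 0 = 2 ≡ 0 (mod 2).
s = (0, 1, 1, 0)^T — this equals column 6 of H (binary 0110), so error is at position 6.
Correct: flip bit 6 of r = 000010000000110 to get c = 000011000000110.


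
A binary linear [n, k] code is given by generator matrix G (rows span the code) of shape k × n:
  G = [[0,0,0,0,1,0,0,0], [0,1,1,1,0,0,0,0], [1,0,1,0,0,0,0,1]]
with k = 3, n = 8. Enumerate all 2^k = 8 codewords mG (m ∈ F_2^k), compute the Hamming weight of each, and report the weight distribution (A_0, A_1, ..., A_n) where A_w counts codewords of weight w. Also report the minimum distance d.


Weight distribution: A_0 = 1, A_1 = 1, A_3 = 2, A_4 = 3, A_5 = 1. Minimum distance d = 1.

Enumerate all 2^3 = 8 messages m ∈ F_2^3.
For each, compute codeword c = mG in F_2^8, then tally its weight.
  m = 000 → c = 00000000, weight = 0.
  m = 100 → c = 00001000, weight = 1.
  m = 010 → c = 01110000, weight = 3.
  m = 110 → c = 01111000, weight = 4.
  m = 001 → c = 10100001, weight = 3.
  m = 101 → c = 10101001, weight = 4.
  m = 011 → c = 11010001, weight = 4.
  m = 111 → c = 11011001, weight = 5.
Tally weights:
  weight 0: 1 codewords.
  weight 1: 1 codewords.
  weight 3: 2 codewords.
  weight 4: 3 codewords.
  weight 5: 1 codewords.
Minimum distance d = smallest w > 0 with A_w > 0 = 1.
Sanity: Σ A_w = 8 = 2^3 = 8 ✓.


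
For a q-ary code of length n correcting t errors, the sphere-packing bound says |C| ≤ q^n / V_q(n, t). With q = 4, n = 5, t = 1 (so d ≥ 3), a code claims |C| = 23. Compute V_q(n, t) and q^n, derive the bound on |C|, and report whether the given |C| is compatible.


V_q(n, t) = 16, q^n = 1024, Hamming bound = 64, |C| = 23 ≤ bound (satisfied).

Step 1: Compute V_q(n, t) = Σ_{j=0}^1 C(n, j) (q−1)^j.
  j = 0: C(5,0)·(3)^0 = 1·1 = 1.
  j = 1: C(5,1)·(3)^1 = 5·3 = 15.
  V_q(n, t) = 1 + 15 = 16.
Step 2: q^n = 4^5 = 1024.
Step 3: Hamming bound ⌊q^n / V_q(n,t)⌋ = ⌊1024/16⌋ = 64.
Step 4: Compare |C| = 23 to 64: satisfied.
The claimed |C| lies below the Hamming bound.


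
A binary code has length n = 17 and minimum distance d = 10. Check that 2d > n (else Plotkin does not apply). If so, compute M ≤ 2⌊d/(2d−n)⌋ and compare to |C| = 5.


Plotkin bound M ≤ 6; given |C| = 5 ≤ bound (satisfied).

Check applicability: 2d = 20, n = 17.
2d − n = 3 > 0, so Plotkin applies.
Compute d/(2d−n) = 10/3 ≈ 3.3333.
⌊d/(2d−n)⌋ = 3.
Plotkin bound: M ≤ 2·3 = 6.
Given |C| = 5, check: satisfied.
This |C| is below the Plotkin bound.


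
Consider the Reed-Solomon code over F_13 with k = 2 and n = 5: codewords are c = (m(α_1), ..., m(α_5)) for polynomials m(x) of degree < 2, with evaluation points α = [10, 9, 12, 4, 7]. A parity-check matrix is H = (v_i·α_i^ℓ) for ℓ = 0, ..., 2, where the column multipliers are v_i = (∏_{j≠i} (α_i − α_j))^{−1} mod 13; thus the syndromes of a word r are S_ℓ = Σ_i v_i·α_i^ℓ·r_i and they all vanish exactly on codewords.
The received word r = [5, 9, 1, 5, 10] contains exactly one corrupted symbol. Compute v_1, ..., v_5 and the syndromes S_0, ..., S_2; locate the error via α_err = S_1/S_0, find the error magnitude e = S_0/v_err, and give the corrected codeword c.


S = (1, 10, 9), error at position 1, error magnitude e = 3, c = [2, 9, 1, 5, 10].

Step 1: column multipliers v_i = (∏_{j≠i}(α_i − α_j))^{−1} mod 13.
  i = 1 (α = 10): (10−9)(10−12)(10−4)(10−7) = 1·(−2)·6·3 = −36 ≡ 3, so v_1 = 3^{−1} = 9 (mod 13).
  i = 2 (α = 9): (9−10)(9−12)(9−4)(9−7) = (−1)·(−3)·5·2 = 30 ≡ 4, so v_2 = 4^{−1} = 10 (mod 13).
  i = 3 (α = 12): (12−10)(12−9)(12−4)(12−7) = 2·3·8·5 = 240 ≡ 6, so v_3 = 6^{−1} = 11 (mod 13).
  i = 4 (α = 4): (4−10)(4−9)(4−12)(4−7) = (−6)·(−5)·(−8)·(−3) = 720 ≡ 5, so v_4 = 5^{−1} = 8 (mod 13).
  i = 5 (α = 7): (7−10)(7−9)(7−12)(7−4) = (−3)·(−2)·(−5)·3 = −90 ≡ 1, so v_5 = 1^{−1} = 1 (mod 13).
  v = [9, 10, 11, 8, 1].
Step 2: syndromes of r = [5, 9, 1, 5, 10] (all sums mod 13).
  S_0 = Σ v_i r_i = 9·5 + 10·9 + 11·1 + 8·5 + 1·10 = 196 ≡ 1.
  S_1 = Σ v_i α_i r_i = 9·10·5 + 10·9·9 + 11·12·1 + 8·4·5 + 1·7·10 = 1622 ≡ 10.
  α_i^2 mod 13 = [9, 3, 1, 3, 10].
  S_2 = Σ v_i α_i^2 r_i = 9·9·5 + 10·3·9 + 11·1·1 + 8·3·5 + 1·10·10 = 906 ≡ 9.
  S = (1, 10, 9) ≠ 0, so r is not a codeword (an error is present).
Step 3: locate the error. For a single error e at position i, S_ℓ = v_i·e·α_i^ℓ, so α_err = S_1/S_0.
  S_0^{−1} = 1^{−1} = 1 (mod 13), so α_err = 10·1 = 10 ≡ 10 = α_1. Error position i = 1.
  Consistency check: S_2/S_1 = 9·4 = 36 ≡ 10 = α_err ✓ (single-error assumption holds).
Step 4: error magnitude e = S_0/v_1 = S_0·∏_{j≠1}(α_1 − α_j) = 1·3 = 3 ≡ 3 (mod 13).
Step 5: correct position 1: c_1 = r_1 − e = 5 − 3 ≡ 2 (mod 13). Hence c = [2, 9, 1, 5, 10].
  Check: interpolating c through the α_i gives m(x) = 7 + 6·x (degree < 2) with m(α_i) = c_i for every i, so c is indeed a codeword.


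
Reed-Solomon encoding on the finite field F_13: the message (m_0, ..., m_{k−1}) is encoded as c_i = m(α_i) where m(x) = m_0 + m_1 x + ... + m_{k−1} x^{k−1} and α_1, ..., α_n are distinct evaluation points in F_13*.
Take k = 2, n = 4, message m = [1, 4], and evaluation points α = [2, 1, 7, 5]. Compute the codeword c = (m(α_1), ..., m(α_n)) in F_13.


c = [9, 5, 3, 8]

Message polynomial: m(x) = 1 + 4·x (mod 13).
For each evaluation point α_i, compute m(α_i) mod 13:
  α_1 = 2: Horner steps 4 → 9, so m(2) = 9.
  α_2 = 1: Horner steps 4 → 5, so m(1) = 5.
  α_3 = 7: Horner steps 4 → 3, so m(7) = 3.
  α_4 = 5: Horner steps 4 → 8, so m(5) = 8.
Codeword c = [9, 5, 3, 8] ∈ F_13^4.


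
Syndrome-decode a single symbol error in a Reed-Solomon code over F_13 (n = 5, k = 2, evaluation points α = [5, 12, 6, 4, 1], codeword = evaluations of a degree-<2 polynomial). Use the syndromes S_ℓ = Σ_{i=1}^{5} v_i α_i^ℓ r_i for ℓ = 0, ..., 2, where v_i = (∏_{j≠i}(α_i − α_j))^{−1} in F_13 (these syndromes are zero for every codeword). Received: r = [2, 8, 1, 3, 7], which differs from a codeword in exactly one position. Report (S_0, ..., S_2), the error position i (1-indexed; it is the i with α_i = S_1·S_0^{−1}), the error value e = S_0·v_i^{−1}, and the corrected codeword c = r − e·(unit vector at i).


S = (4, 4, 4), error at position 5, error magnitude e = 1, c = [2, 8, 1, 3, 6].

Step 1: column multipliers v_i = (∏_{j≠i}(α_i − α_j))^{−1} mod 13.
  i = 1 (α = 5): (5−12)(5−6)(5−4)(5−1) = (−7)·(−1)·1·4 = 28 ≡ 2, so v_1 = 2^{−1} = 7 (mod 13).
  i = 2 (α = 12): (12−5)(12−6)(12−4)(12−1) = 7·6·8·11 = 3696 ≡ 4, so v_2 = 4^{−1} = 10 (mod 13).
  i = 3 (α = 6): (6−5)(6−12)(6−4)(6−1) = 1·(−6)·2·5 = −60 ≡ 5, so v_3 = 5^{−1} = 8 (mod 13).
  i = 4 (α = 4): (4−5)(4−12)(4−6)(4−1) = (−1)·(−8)·(−2)·3 = −48 ≡ 4, so v_4 = 4^{−1} = 10 (mod 13).
  i = 5 (α = 1): (1−5)(1−12)(1−6)(1−4) = (−4)·(−11)·(−5)·(−3) = 660 ≡ 10, so v_5 = 10^{−1} = 4 (mod 13).
  v = [7, 10, 8, 10, 4].
Step 2: syndromes of r = [2, 8, 1, 3, 7] (all sums mod 13).
  S_0 = Σ v_i r_i = 7·2 + 10·8 + 8·1 + 10·3 + 4·7 = 160 ≡ 4.
  S_1 = Σ v_i α_i r_i = 7·5·2 + 10·12·8 + 8·6·1 + 10·4·3 + 4·1·7 = 1226 ≡ 4.
  α_i^2 mod 13 = [12, 1, 10, 3, 1].
  S_2 = Σ v_i α_i^2 r_i = 7·12·2 + 10·1·8 + 8·10·1 + 10·3·3 + 4·1·7 = 446 ≡ 4.
  S = (4, 4, 4) ≠ 0, so r is not a codeword (an error is present).
Step 3: locate the error. For a single error e at position i, S_ℓ = v_i·e·α_i^ℓ, so α_err = S_1/S_0.
  S_0^{−1} = 4^{−1} = 10 (mod 13), so α_err = 4·10 = 40 ≡ 1 = α_5. Error position i = 5.
  Consistency check: S_2/S_1 = 4·10 = 40 ≡ 1 = α_err ✓ (single-error assumption holds).
Step 4: error magnitude e = S_0/v_5 = S_0·∏_{j≠5}(α_5 − α_j) = 4·10 = 40 ≡ 1 (mod 13).
Step 5: correct position 5: c_5 = r_5 − e = 7 − 1 ≡ 6 (mod 13). Hence c = [2, 8, 1, 3, 6].
  Check: interpolating c through the α_i gives m(x) = 7 + 12·x (degree < 2) with m(α_i) = c_i for every i, so c is indeed a codeword.


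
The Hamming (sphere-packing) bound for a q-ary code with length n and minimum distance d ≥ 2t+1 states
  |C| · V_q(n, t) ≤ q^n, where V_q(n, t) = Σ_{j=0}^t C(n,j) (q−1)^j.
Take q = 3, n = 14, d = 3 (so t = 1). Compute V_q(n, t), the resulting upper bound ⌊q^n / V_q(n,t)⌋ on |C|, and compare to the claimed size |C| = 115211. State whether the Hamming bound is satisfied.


V_q(n, t) = 29, q^n = 4782969, Hamming bound = 164929, |C| = 115211 ≤ bound (satisfied).

Step 1: Compute V_q(n, t) = Σ_{j=0}^1 C(n, j) (q−1)^j.
  j = 0: C(14,0)·(2)^0 = 1·1 = 1.
  j = 1: C(14,1)·(2)^1 = 14·2 = 28.
  V_q(n, t) = 1 + 28 = 29.
Step 2: q^n = 3^14 = 4782969.
Step 3: Hamming bound ⌊q^n / V_q(n,t)⌋ = ⌊4782969/29⌋ = 164929.
Step 4: Compare |C| = 115211 to 164929: satisfied.
The claimed |C| lies below the Hamming bound.


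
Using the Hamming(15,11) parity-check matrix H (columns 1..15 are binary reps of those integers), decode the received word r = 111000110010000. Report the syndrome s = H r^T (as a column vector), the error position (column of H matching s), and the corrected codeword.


s = (0, 1, 0, 0)^T, error position = 4, corrected codeword c = 111100110010000

Compute s = H r^T mod 2 one row at a time:
  s_1 = 1 + 0 + 0 + 1 + 0 + 0 + 0 + 0 = 2 ≡ 0 (mod 2).
  s_2 = 0 + 0 + 0 + 1 + 0 + 0 + 0 + 0 = 1 ≡ 1 (mod 2).
  s_3 = 1 + 1 + 0 + 1 + 0 + 1 + 0 + 0 = 4 ≡ 0 (mod 2).
  s_4 = 1 + 1 + 0 + 1 + 0 + 1 + 0 + 0 = 4 ≡ 0 (mod 2).
s = (0, 1, 0, 0)^T — this equals column 4 of H (binary 0100), so error is at position 4.
Correct: flip bit 4 of r = 111000110010000 to get c = 111100110010000.


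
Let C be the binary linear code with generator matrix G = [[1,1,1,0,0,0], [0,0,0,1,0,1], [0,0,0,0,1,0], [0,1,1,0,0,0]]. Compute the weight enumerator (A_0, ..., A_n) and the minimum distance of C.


Weight distribution: A_0 = 1, A_1 = 2, A_2 = 3, A_3 = 4, A_4 = 3, A_5 = 2, A_6 = 1. Minimum distance d = 1.

Enumerate all 2^4 = 16 messages m ∈ F_2^4.
For each, compute codeword c = mG in F_2^6, then tally its weight.
  m = 0000 → c = 000000, weight = 0.
  m = 1000 → c = 111000, weight = 3.
  m = 0100 → c = 000101, weight = 2.
  m = 1100 → c = 111101, weight = 5.
  m = 0010 → c = 000010, weight = 1.
  m = 1010 → c = 111010, weight = 4.
  m = 0110 → c = 000111, weight = 3.
  m = 1110 → c = 111111, weight = 6.
  m = 0001 → c = 011000, weight = 2.
  m = 1001 → c = 100000, weight = 1.
  m = 0101 → c = 011101, weight = 4.
  m = 1101 → c = 100101, weight = 3.
  m = 0011 → c = 011010, weight = 3.
  m = 1011 → c = 100010, weight = 2.
  m = 0111 → c = 011111, weight = 5.
  m = 1111 → c = 100111, weight = 4.
Tally weights:
  weight 0: 1 codewords.
  weight 1: 2 codewords.
  weight 2: 3 codewords.
  weight 3: 4 codewords.
  weight 4: 3 codewords.
  weight 5: 2 codewords.
  weight 6: 1 codewords.
Minimum distance d = smallest w > 0 with A_w > 0 = 1.
Sanity: Σ A_w = 16 = 2^4 = 16 ✓.


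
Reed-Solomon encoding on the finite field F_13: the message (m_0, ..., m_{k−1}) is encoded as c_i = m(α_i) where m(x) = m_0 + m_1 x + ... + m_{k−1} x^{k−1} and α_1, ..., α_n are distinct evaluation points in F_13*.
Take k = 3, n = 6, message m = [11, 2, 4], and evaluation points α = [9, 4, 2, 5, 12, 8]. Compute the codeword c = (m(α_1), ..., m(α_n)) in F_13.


c = [2, 5, 5, 4, 0, 10]

Message polynomial: m(x) = 11 + 2·x + 4·x^2 (mod 13).
For each evaluation point α_i, compute m(α_i) mod 13:
  α_1 = 9: Horner steps 4 → 12 → 2, so m(9) = 2.
  α_2 = 4: Horner steps 4 → 5 → 5, so m(4) = 5.
  α_3 = 2: Horner steps 4 → 10 → 5, so m(2) = 5.
  α_4 = 5: Horner steps 4 → 9 → 4, so m(5) = 4.
  α_5 = 12: Horner steps 4 → 11 → 0, so m(12) = 0.
  α_6 = 8: Horner steps 4 → 8 → 10, so m(8) = 10.
Codeword c = [2, 5, 5, 4, 0, 10] ∈ F_13^6.


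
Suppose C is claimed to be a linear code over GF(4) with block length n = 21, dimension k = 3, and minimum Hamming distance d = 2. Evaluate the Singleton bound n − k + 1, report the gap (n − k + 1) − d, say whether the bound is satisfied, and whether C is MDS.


Singleton RHS = n − k + 1 = 19, slack = 17, bound satisfied, not MDS.

Singleton bound: d ≤ n − k + 1.
Here n = 21, k = 3, so n − k + 1 = 19.
Given d = 2, check d ≤ 19: YES.
Slack = (n − k + 1) − d = 17.
The code is NOT MDS (slack = 17 > 0).
Description: the claimed parameters are [21, 3, 2]_4; such a code would be non-MDS.


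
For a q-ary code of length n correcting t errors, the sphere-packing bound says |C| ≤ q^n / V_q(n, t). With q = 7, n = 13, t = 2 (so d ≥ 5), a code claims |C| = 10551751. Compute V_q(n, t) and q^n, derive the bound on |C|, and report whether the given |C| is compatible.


V_q(n, t) = 2887, q^n = 96889010407, Hamming bound = 33560446, |C| = 10551751 ≤ bound (satisfied).

Step 1: Compute V_q(n, t) = Σ_{j=0}^2 C(n, j) (q−1)^j.
  j = 0: C(13,0)·(6)^0 = 1·1 = 1.
  j = 1: C(13,1)·(6)^1 = 13·6 = 78.
  j = 2: C(13,2)·(6)^2 = 78·36 = 2808.
  V_q(n, t) = 1 + 78 + 2808 = 2887.
Step 2: q^n = 7^13 = 96889010407.
Step 3: Hamming bound ⌊q^n / V_q(n,t)⌋ = ⌊96889010407/2887⌋ = 33560446.
Step 4: Compare |C| = 10551751 to 33560446: satisfied.
The claimed |C| lies below the Hamming bound.


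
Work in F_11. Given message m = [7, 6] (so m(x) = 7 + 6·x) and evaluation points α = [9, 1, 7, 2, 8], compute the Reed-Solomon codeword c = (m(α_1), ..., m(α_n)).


c = [6, 2, 5, 8, 0]

Message polynomial: m(x) = 7 + 6·x (mod 11).
For each evaluation point α_i, compute m(α_i) mod 11:
  α_1 = 9: Horner steps 6 → 6, so m(9) = 6.
  α_2 = 1: Horner steps 6 → 2, so m(1) = 2.
  α_3 = 7: Horner steps 6 → 5, so m(7) = 5.
  α_4 = 2: Horner steps 6 → 8, so m(2) = 8.
  α_5 = 8: Horner steps 6 → 0, so m(8) = 0.
Codeword c = [6, 2, 5, 8, 0] ∈ F_11^5.


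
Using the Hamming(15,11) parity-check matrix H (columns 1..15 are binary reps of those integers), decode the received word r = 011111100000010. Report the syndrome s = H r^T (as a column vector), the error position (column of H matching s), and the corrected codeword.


s = (1, 1, 1, 1)^T, error position = 15, corrected codeword c = 011111100000011

Compute s = H r^T mod 2 one row at a time:
  s_1 = 0 + 0 + 0 + 0 + 0 + 0 + 1 + 0 = 1 ≡ 1 (mod 2).
  s_2 = 1 + 1 + 1 + 1 + 0 + 0 + 1 + 0 = 5 ≡ 1 (mod 2).
  s_3 = 1 + 1 + 1 + 1 + 0 + 0 + 1 + 0 = 5 ≡ 1 (mod 2).
  s_4 = 0 + 1 + 1 + 1 + 0 + 0 + 0 + 0 = 3 ≡ 1 (mod 2).
s = (1, 1, 1, 1)^T — this equals column 15 of H (binary 1111), so error is at position 15.
Correct: flip bit 15 of r = 011111100000010 to get c = 011111100000011.


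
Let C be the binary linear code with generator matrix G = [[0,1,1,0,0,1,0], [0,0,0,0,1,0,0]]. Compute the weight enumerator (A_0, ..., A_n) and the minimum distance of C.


Weight distribution: A_0 = 1, A_1 = 1, A_3 = 1, A_4 = 1. Minimum distance d = 1.

Enumerate all 2^2 = 4 messages m ∈ F_2^2.
For each, compute codeword c = mG in F_2^7, then tally its weight.
  m = 00 → c = 0000000, weight = 0.
  m = 10 → c = 0110010, weight = 3.
  m = 01 → c = 0000100, weight = 1.
  m = 11 → c = 0110110, weight = 4.
Tally weights:
  weight 0: 1 codewords.
  weight 1: 1 codewords.
  weight 3: 1 codewords.
  weight 4: 1 codewords.
Minimum distance d = smallest w > 0 with A_w > 0 = 1.
Sanity: Σ A_w = 4 = 2^2 = 4 ✓.


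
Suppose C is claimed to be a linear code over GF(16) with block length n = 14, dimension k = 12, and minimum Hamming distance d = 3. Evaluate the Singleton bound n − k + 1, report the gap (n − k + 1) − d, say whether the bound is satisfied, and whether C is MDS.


Singleton RHS = n − k + 1 = 3, slack = 0, bound satisfied, MDS.

Singleton bound: d ≤ n − k + 1.
Here n = 14, k = 12, so n − k + 1 = 3.
Given d = 3, check d ≤ 3: YES.
Slack = (n − k + 1) − d = 0.
The code is MDS (slack = 0).
Description: the claimed parameters are [14, 12, 3]_16; such a code would be MDS (meets Singleton bound).


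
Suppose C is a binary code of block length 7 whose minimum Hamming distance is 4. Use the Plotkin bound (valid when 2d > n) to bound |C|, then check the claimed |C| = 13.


Plotkin bound M ≤ 8; given |C| = 13 > bound (violated).

Check applicability: 2d = 8, n = 7.
2d − n = 1 > 0, so Plotkin applies.
Compute d/(2d−n) = 4/1 ≈ 4.0000.
⌊d/(2d−n)⌋ = 4.
Plotkin bound: M ≤ 2·4 = 8.
Given |C| = 13, check: VIOLATED.
This |C| is above the Plotkin bound, so no binary code with n = 7, d = 4 and 13 codewords exists.


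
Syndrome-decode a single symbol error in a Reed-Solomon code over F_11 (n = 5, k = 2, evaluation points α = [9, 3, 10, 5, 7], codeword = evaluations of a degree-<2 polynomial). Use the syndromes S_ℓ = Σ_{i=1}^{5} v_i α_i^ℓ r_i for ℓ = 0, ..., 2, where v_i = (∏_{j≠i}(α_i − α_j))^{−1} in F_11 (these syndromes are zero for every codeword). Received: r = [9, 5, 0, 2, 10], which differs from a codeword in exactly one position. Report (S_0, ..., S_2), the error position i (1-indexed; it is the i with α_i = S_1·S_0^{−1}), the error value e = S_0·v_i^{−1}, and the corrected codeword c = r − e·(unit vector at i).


S = (5, 1, 9), error at position 1, error magnitude e = 2, c = [7, 5, 0, 2, 10].

Step 1: column multipliers v_i = (∏_{j≠i}(α_i − α_j))^{−1} mod 11.
  i = 1 (α = 9): (9−3)(9−10)(9−5)(9−7) = 6·(−1)·4·2 = −48 ≡ 7, so v_1 = 7^{−1} = 8 (mod 11).
  i = 2 (α = 3): (3−9)(3−10)(3−5)(3−7) = (−6)·(−7)·(−2)·(−4) = 336 ≡ 6, so v_2 = 6^{−1} = 2 (mod 11).
  i = 3 (α = 10): (10−9)(10−3)(10−5)(10−7) = 1·7·5·3 = 105 ≡ 6, so v_3 = 6^{−1} = 2 (mod 11).
  i = 4 (α = 5): (5−9)(5−3)(5−10)(5−7) = (−4)·2·(−5)·(−2) = −80 ≡ 8, so v_4 = 8^{−1} = 7 (mod 11).
  i = 5 (α = 7): (7−9)(7−3)(7−10)(7−5) = (−2)·4·(−3)·2 = 48 ≡ 4, so v_5 = 4^{−1} = 3 (mod 11).
  v = [8, 2, 2, 7, 3].
Step 2: syndromes of r = [9, 5, 0, 2, 10] (all sums mod 11).
  S_0 = Σ v_i r_i = 8·9 + 2·5 + 2·0 + 7·2 + 3·10 = 126 ≡ 5.
  S_1 = Σ v_i α_i r_i = 8·9·9 + 2·3·5 + 2·10·0 + 7·5·2 + 3·7·10 = 958 ≡ 1.
  α_i^2 mod 11 = [4, 9, 1, 3, 5].
  S_2 = Σ v_i α_i^2 r_i = 8·4·9 + 2·9·5 + 2·1·0 + 7·3·2 + 3·5·10 = 570 ≡ 9.
  S = (5, 1, 9) ≠ 0, so r is not a codeword (an error is present).
Step 3: locate the error. For a single error e at position i, S_ℓ = v_i·e·α_i^ℓ, so α_err = S_1/S_0.
  S_0^{−1} = 5^{−1} = 9 (mod 11), so α_err = 1·9 = 9 ≡ 9 = α_1. Error position i = 1.
  Consistency check: S_2/S_1 = 9·1 = 9 ≡ 9 = α_err ✓ (single-error assumption holds).
Step 4: error magnitude e = S_0/v_1 = S_0·∏_{j≠1}(α_1 − α_j) = 5·7 = 35 ≡ 2 (mod 11).
Step 5: correct position 1: c_1 = r_1 − e = 9 − 2 ≡ 7 (mod 11). Hence c = [7, 5, 0, 2, 10].
  Check: interpolating c through the α_i gives m(x) = 4 + 4·x (degree < 2) with m(α_i) = c_i for every i, so c is indeed a codeword.


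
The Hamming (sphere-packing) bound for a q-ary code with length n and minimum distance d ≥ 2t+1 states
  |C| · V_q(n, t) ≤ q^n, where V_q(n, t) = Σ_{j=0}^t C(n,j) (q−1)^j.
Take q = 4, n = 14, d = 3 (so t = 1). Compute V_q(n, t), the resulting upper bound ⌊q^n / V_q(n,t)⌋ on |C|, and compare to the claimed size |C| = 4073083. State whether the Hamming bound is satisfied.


V_q(n, t) = 43, q^n = 268435456, Hamming bound = 6242685, |C| = 4073083 ≤ bound (satisfied).

Step 1: Compute V_q(n, t) = Σ_{j=0}^1 C(n, j) (q−1)^j.
  j = 0: C(14,0)·(3)^0 = 1·1 = 1.
  j = 1: C(14,1)·(3)^1 = 14·3 = 42.
  V_q(n, t) = 1 + 42 = 43.
Step 2: q^n = 4^14 = 268435456.
Step 3: Hamming bound ⌊q^n / V_q(n,t)⌋ = ⌊268435456/43⌋ = 6242685.
Step 4: Compare |C| = 4073083 to 6242685: satisfied.
The claimed |C| lies below the Hamming bound.


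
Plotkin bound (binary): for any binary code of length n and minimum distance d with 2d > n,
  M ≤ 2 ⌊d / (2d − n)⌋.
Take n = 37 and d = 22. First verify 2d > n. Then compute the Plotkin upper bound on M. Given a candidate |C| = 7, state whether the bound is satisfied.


Plotkin bound M ≤ 6; given |C| = 7 > bound (violated).

Check applicability: 2d = 44, n = 37.
2d − n = 7 > 0, so Plotkin applies.
Compute d/(2d−n) = 22/7 ≈ 3.1429.
⌊d/(2d−n)⌋ = 3.
Plotkin bound: M ≤ 2·3 = 6.
Given |C| = 7, check: VIOLATED.
This |C| is above the Plotkin bound, so no binary code with n = 37, d = 22 and 7 codewords exists.


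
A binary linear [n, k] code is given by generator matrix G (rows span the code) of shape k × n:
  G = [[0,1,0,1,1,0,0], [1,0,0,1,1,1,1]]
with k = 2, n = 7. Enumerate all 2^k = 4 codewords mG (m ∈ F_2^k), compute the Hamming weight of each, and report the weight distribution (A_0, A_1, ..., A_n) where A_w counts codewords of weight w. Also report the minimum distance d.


Weight distribution: A_0 = 1, A_3 = 1, A_4 = 1, A_5 = 1. Minimum distance d = 3.

Enumerate all 2^2 = 4 messages m ∈ F_2^2.
For each, compute codeword c = mG in F_2^7, then tally its weight.
  m = 00 → c = 0000000, weight = 0.
  m = 10 → c = 0101100, weight = 3.
  m = 01 → c = 1001111, weight = 5.
  m = 11 → c = 1100011, weight = 4.
Tally weights:
  weight 0: 1 codewords.
  weight 3: 1 codewords.
  weight 4: 1 codewords.
  weight 5: 1 codewords.
Minimum distance d = smallest w > 0 with A_w > 0 = 3.
Sanity: Σ A_w = 4 = 2^2 = 4 ✓.


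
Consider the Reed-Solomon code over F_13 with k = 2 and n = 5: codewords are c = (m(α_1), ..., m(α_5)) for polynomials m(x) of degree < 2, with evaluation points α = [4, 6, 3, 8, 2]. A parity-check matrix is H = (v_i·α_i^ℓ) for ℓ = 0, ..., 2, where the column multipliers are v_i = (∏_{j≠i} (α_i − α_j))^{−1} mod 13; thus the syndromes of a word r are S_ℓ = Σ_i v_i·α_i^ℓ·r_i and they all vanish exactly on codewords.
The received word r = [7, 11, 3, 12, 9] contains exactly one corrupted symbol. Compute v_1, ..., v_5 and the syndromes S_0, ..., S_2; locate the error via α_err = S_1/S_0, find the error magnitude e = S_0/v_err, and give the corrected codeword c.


S = (12, 9, 10), error at position 1, error magnitude e = 10, c = [10, 11, 3, 12, 9].

Step 1: column multipliers v_i = (∏_{j≠i}(α_i − α_j))^{−1} mod 13.
  i = 1 (α = 4): (4−6)(4−3)(4−8)(4−2) = (−2)·1·(−4)·2 = 16 ≡ 3, so v_1 = 3^{−1} = 9 (mod 13).
  i = 2 (α = 6): (6−4)(6−3)(6−8)(6−2) = 2·3·(−2)·4 = −48 ≡ 4, so v_2 = 4^{−1} = 10 (mod 13).
  i = 3 (α = 3): (3−4)(3−6)(3−8)(3−2) = (−1)·(−3)·(−5)·1 = −15 ≡ 11, so v_3 = 11^{−1} = 6 (mod 13).
  i = 4 (α = 8): (8−4)(8−6)(8−3)(8−2) = 4·2·5·6 = 240 ≡ 6, so v_4 = 6^{−1} = 11 (mod 13).
  i = 5 (α = 2): (2−4)(2−6)(2−3)(2−8) = (−2)·(−4)·(−1)·(−6) = 48 ≡ 9, so v_5 = 9^{−1} = 3 (mod 13).
  v = [9, 10, 6, 11, 3].
Step 2: syndromes of r = [7, 11, 3, 12, 9] (all sums mod 13).
  S_0 = Σ v_i r_i = 9·7 + 10·11 + 6·3 + 11·12 + 3·9 = 350 ≡ 12.
  S_1 = Σ v_i α_i r_i = 9·4·7 + 10·6·11 + 6·3·3 + 11·8·12 + 3·2·9 = 2076 ≡ 9.
  α_i^2 mod 13 = [3, 10, 9, 12, 4].
  S_2 = Σ v_i α_i^2 r_i = 9·3·7 + 10·10·11 + 6·9·3 + 11·12·12 + 3·4·9 = 3143 ≡ 10.
  S = (12, 9, 10) ≠ 0, so r is not a codeword (an error is present).
Step 3: locate the error. For a single error e at position i, S_ℓ = v_i·e·α_i^ℓ, so α_err = S_1/S_0.
  S_0^{−1} = 12^{−1} = 12 (mod 13), so α_err = 9·12 = 108 ≡ 4 = α_1. Error position i = 1.
  Consistency check: S_2/S_1 = 10·3 = 30 ≡ 4 = α_err ✓ (single-error assumption holds).
Step 4: error magnitude e = S_0/v_1 = S_0·∏_{j≠1}(α_1 − α_j) = 12·3 = 36 ≡ 10 (mod 13).
Step 5: correct position 1: c_1 = r_1 − e = 7 − 10 ≡ 10 (mod 13). Hence c = [10, 11, 3, 12, 9].
  Check: interpolating c through the α_i gives m(x) = 8 + 7·x (degree < 2) with m(α_i) = c_i for every i, so c is indeed a codeword.


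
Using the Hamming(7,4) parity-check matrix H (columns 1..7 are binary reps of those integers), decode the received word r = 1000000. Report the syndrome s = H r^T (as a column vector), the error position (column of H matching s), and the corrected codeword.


s = (0, 0, 1)^T, error position = 1, corrected codeword c = 0000000

Compute s = H r^T mod 2 one row at a time:
  s_1 = 0 + 0 + 0 + 0 = 0 ≡ 0 (mod 2).
  s_2 = 0 + 0 + 0 + 0 = 0 ≡ 0 (mod 2).
  s_3 = 1 + 0 + 0 + 0 = 1 ≡ 1 (mod 2).
s = (0, 0, 1)^T — this equals column 1 of H (binary 001), so error is at position 1.
Correct: flip bit 1 of r = 1000000 to get c = 0000000.


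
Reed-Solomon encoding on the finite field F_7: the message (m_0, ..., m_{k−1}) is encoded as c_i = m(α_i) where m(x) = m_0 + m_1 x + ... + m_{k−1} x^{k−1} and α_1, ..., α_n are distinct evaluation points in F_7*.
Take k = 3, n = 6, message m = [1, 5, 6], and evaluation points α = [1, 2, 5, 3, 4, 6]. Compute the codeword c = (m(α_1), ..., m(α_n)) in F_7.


c = [5, 0, 1, 0, 5, 2]

Message polynomial: m(x) = 1 + 5·x + 6·x^2 (mod 7).
For each evaluation point α_i, compute m(α_i) mod 7:
  α_1 = 1: Horner steps 6 → 4 → 5, so m(1) = 5.
  α_2 = 2: Horner steps 6 → 3 → 0, so m(2) = 0.
  α_3 = 5: Horner steps 6 → 0 → 1, so m(5) = 1.
  α_4 = 3: Horner steps 6 → 2 → 0, so m(3) = 0.
  α_5 = 4: Horner steps 6 → 1 → 5, so m(4) = 5.
  α_6 = 6: Horner steps 6 → 6 → 2, so m(6) = 2.
Codeword c = [5, 0, 1, 0, 5, 2] ∈ F_7^6.


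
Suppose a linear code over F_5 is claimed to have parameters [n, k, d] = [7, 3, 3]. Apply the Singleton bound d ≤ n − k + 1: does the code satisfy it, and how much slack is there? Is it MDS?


Singleton RHS = n − k + 1 = 5, slack = 2, bound satisfied, not MDS.

Singleton bound: d ≤ n − k + 1.
Here n = 7, k = 3, so n − k + 1 = 5.
Given d = 3, check d ≤ 5: YES.
Slack = (n − k + 1) − d = 2.
The code is NOT MDS (slack = 2 > 0).
Description: the claimed parameters are [7, 3, 3]_5; such a code would be non-MDS.


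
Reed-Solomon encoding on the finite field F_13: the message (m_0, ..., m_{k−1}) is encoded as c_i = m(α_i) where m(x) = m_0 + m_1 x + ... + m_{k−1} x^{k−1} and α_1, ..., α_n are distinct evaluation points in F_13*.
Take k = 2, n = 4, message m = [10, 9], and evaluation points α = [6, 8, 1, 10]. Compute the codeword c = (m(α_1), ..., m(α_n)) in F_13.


c = [12, 4, 6, 9]

Message polynomial: m(x) = 10 + 9·x (mod 13).
For each evaluation point α_i, compute m(α_i) mod 13:
  α_1 = 6: Horner steps 9 → 12, so m(6) = 12.
  α_2 = 8: Horner steps 9 → 4, so m(8) = 4.
  α_3 = 1: Horner steps 9 → 6, so m(1) = 6.
  α_4 = 10: Horner steps 9 → 9, so m(10) = 9.
Codeword c = [12, 4, 6, 9] ∈ F_13^4.


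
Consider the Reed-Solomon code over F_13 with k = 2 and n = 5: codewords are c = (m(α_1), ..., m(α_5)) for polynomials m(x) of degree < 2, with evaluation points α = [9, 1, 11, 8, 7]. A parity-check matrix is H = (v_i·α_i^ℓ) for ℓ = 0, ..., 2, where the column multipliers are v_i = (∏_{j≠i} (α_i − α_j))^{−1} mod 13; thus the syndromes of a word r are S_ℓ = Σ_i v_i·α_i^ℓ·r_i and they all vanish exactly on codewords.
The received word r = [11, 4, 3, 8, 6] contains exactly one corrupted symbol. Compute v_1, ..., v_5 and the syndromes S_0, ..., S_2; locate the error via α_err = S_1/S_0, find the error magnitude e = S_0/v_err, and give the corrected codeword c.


S = (4, 6, 9), error at position 4, error magnitude e = 6, c = [11, 4, 3, 2, 6].

Step 1: column multipliers v_i = (∏_{j≠i}(α_i − α_j))^{−1} mod 13.
  i = 1 (α = 9): (9−1)(9−11)(9−8)(9−7) = 8·(−2)·1·2 = −32 ≡ 7, so v_1 = 7^{−1} = 2 (mod 13).
  i = 2 (α = 1): (1−9)(1−11)(1−8)(1−7) = (−8)·(−10)·(−7)·(−6) = 3360 ≡ 6, so v_2 = 6^{−1} = 11 (mod 13).
  i = 3 (α = 11): (11−9)(11−1)(11−8)(11−7) = 2·10·3·4 = 240 ≡ 6, so v_3 = 6^{−1} = 11 (mod 13).
  i = 4 (α = 8): (8−9)(8−1)(8−11)(8−7) = (−1)·7·(−3)·1 = 21 ≡ 8, so v_4 = 8^{−1} = 5 (mod 13).
  i = 5 (α = 7): (7−9)(7−1)(7−11)(7−8) = (−2)·6·(−4)·(−1) = −48 ≡ 4, so v_5 = 4^{−1} = 10 (mod 13).
  v = [2, 11, 11, 5, 10].
Step 2: syndromes of r = [11, 4, 3, 8, 6] (all sums mod 13).
  S_0 = Σ v_i r_i = 2·11 + 11·4 + 11·3 + 5·8 + 10·6 = 199 ≡ 4.
  S_1 = Σ v_i α_i r_i = 2·9·11 + 11·1·4 + 11·11·3 + 5·8·8 + 10·7·6 = 1345 ≡ 6.
  α_i^2 mod 13 = [3, 1, 4, 12, 10].
  S_2 = Σ v_i α_i^2 r_i = 2·3·11 + 11·1·4 + 11·4·3 + 5·12·8 + 10·10·6 = 1322 ≡ 9.
  S = (4, 6, 9) ≠ 0, so r is not a codeword (an error is present).
Step 3: locate the error. For a single error e at position i, S_ℓ = v_i·e·α_i^ℓ, so α_err = S_1/S_0.
  S_0^{−1} = 4^{−1} = 10 (mod 13), so α_err = 6·10 = 60 ≡ 8 = α_4. Error position i = 4.
  Consistency check: S_2/S_1 = 9·11 = 99 ≡ 8 = α_err ✓ (single-error assumption holds).
Step 4: error magnitude e = S_0/v_4 = S_0·∏_{j≠4}(α_4 − α_j) = 4·8 = 32 ≡ 6 (mod 13).
Step 5: correct position 4: c_4 = r_4 − e = 8 − 6 ≡ 2 (mod 13). Hence c = [11, 4, 3, 2, 6].
  Check: interpolating c through the α_i gives m(x) = 8 + 9·x (degree < 2) with m(α_i) = c_i for every i, so c is indeed a codeword.


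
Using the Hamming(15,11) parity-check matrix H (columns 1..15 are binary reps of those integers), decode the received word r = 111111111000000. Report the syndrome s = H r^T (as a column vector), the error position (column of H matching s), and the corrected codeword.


s = (0, 0, 0, 1)^T, error position = 1, corrected codeword c = 011111111000000

Compute s = H r^T mod 2 one row at a time:
  s_1 = 1 + 1 + 0 + 0 + 0 + 0 + 0 + 0 = 2 ≡ 0 (mod 2).
  s_2 = 1 + 1 + 1 + 1 + 0 + 0 + 0 + 0 = 4 ≡ 0 (mod 2).
  s_3 = 1 + 1 + 1 + 1 + 0 + 0 + 0 + 0 = 4 ≡ 0 (mod 2).
  s_4 = 1 + 1 + 1 + 1 + 1 + 0 + 0 + 0 = 5 ≡ 1 (mod 2).
s = (0, 0, 0, 1)^T — this equals column 1 of H (binary 0001), so error is at position 1.
Correct: flip bit 1 of r = 111111111000000 to get c = 011111111000000.


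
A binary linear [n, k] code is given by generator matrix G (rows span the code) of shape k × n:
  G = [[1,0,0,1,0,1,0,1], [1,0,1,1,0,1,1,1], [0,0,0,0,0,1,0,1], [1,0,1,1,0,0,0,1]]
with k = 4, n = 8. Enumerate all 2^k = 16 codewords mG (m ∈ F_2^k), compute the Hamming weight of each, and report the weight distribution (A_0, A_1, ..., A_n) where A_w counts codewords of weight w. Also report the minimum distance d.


Weight distribution: A_0 = 1, A_2 = 7, A_4 = 7, A_6 = 1. Minimum distance d = 2.

Enumerate all 2^4 = 16 messages m ∈ F_2^4.
For each, compute codeword c = mG in F_2^8, then tally its weight.
  m = 0000 → c = 00000000, weight = 0.
  m = 1000 → c = 10010101, weight = 4.
  m = 0100 → c = 10110111, weight = 6.
  m = 1100 → c = 00100010, weight = 2.
  m = 0010 → c = 00000101, weight = 2.
  m = 1010 → c = 10010000, weight = 2.
  m = 0110 → c = 10110010, weight = 4.
  m = 1110 → c = 00100111, weight = 4.
  m = 0001 → c = 10110001, weight = 4.
  m = 1001 → c = 00100100, weight = 2.
  m = 0101 → c = 00000110, weight = 2.
  m = 1101 → c = 10010011, weight = 4.
  m = 0011 → c = 10110100, weight = 4.
  m = 1011 → c = 00100001, weight = 2.
  m = 0111 → c = 00000011, weight = 2.
  m = 1111 → c = 10010110, weight = 4.
Tally weights:
  weight 0: 1 codewords.
  weight 2: 7 codewords.
  weight 4: 7 codewords.
  weight 6: 1 codewords.
Minimum distance d = smallest w > 0 with A_w > 0 = 2.
Sanity: Σ A_w = 16 = 2^4 = 16 ✓.


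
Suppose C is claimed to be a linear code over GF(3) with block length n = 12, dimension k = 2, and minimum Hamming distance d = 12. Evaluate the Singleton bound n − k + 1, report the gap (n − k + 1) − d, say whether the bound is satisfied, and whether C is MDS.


Singleton RHS = n − k + 1 = 11, slack = -1, bound violated (no such code; not MDS).

Singleton bound: d ≤ n − k + 1.
Here n = 12, k = 2, so n − k + 1 = 11.
Given d = 12, check d ≤ 11: NO.
Slack = (n − k + 1) − d = -1.
The slack is negative: d = 12 exceeds n − k + 1 = 11 by 1, so the Singleton bound is violated and no linear [12, 2, 12]_3 code can exist. In particular it is not MDS (MDS requires d = n − k + 1 exactly).
Description: the claimed parameters are [12, 2, 12]_3; such a code would be impossible (violates the Singleton bound).


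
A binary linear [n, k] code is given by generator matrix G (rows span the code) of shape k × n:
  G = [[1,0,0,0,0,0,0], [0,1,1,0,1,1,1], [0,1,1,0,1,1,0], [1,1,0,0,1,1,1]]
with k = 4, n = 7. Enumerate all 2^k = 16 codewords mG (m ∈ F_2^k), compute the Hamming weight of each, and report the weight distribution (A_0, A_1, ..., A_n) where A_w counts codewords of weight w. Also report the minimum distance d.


Weight distribution: A_0 = 1, A_1 = 3, A_2 = 3, A_3 = 2, A_4 = 3, A_5 = 3, A_6 = 1. Minimum distance d = 1.

Enumerate all 2^4 = 16 messages m ∈ F_2^4.
For each, compute codeword c = mG in F_2^7, then tally its weight.
  m = 0000 → c = 0000000, weight = 0.
  m = 1000 → c = 1000000, weight = 1.
  m = 0100 → c = 0110111, weight = 5.
  m = 1100 → c = 1110111, weight = 6.
  m = 0010 → c = 0110110, weight = 4.
  m = 1010 → c = 1110110, weight = 5.
  m = 0110 → c = 0000001, weight = 1.
  m = 1110 → c = 1000001, weight = 2.
  m = 0001 → c = 1100111, weight = 5.
  m = 1001 → c = 0100111, weight = 4.
  m = 0101 → c = 1010000, weight = 2.
  m = 1101 → c = 0010000, weight = 1.
  m = 0011 → c = 1010001, weight = 3.
  m = 1011 → c = 0010001, weight = 2.
  m = 0111 → c = 1100110, weight = 4.
  m = 1111 → c = 0100110, weight = 3.
Tally weights:
  weight 0: 1 codewords.
  weight 1: 3 codewords.
  weight 2: 3 codewords.
  weight 3: 2 codewords.
  weight 4: 3 codewords.
  weight 5: 3 codewords.
  weight 6: 1 codewords.
Minimum distance d = smallest w > 0 with A_w > 0 = 1.
Sanity: Σ A_w = 16 = 2^4 = 16 ✓.


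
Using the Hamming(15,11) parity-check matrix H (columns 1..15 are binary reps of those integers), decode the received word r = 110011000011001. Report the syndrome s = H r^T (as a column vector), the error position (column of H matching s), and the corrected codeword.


s = (1, 0, 0, 0)^T, error position = 8, corrected codeword c = 110011010011001

Compute s = H r^T mod 2 one row at a time:
  s_1 = 0 + 0 + 0 + 1 + 1 + 0 + 0 + 1 = 3 ≡ 1 (mod 2).
  s_2 = 0 + 1 + 1 + 0 + 1 + 0 + 0 + 1 = 4 ≡ 0 (mod 2).
  s_3 = 1 + 0 + 1 + 0 + 0 + 1 + 0 + 1 = 4 ≡ 0 (mod 2).
  s_4 = 1 + 0 + 1 + 0 + 0 + 1 + 0 + 1 = 4 ≡ 0 (mod 2).
s = (1, 0, 0, 0)^T — this equals column 8 of H (binary 1000), so error is at position 8.
Correct: flip bit 8 of r = 110011000011001 to get c = 110011010011001.


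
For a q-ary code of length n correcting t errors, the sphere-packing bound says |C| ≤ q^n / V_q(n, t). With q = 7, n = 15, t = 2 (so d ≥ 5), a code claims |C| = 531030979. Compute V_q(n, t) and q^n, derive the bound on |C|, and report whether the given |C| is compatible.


V_q(n, t) = 3871, q^n = 4747561509943, Hamming bound = 1226443169, |C| = 531030979 ≤ bound (satisfied).

Step 1: Compute V_q(n, t) = Σ_{j=0}^2 C(n, j) (q−1)^j.
  j = 0: C(15,0)·(6)^0 = 1·1 = 1.
  j = 1: C(15,1)·(6)^1 = 15·6 = 90.
  j = 2: C(15,2)·(6)^2 = 105·36 = 3780.
  V_q(n, t) = 1 + 90 + 3780 = 3871.
Step 2: q^n = 7^15 = 4747561509943.
Step 3: Hamming bound ⌊q^n / V_q(n,t)⌋ = ⌊4747561509943/3871⌋ = 1226443169.
Step 4: Compare |C| = 531030979 to 1226443169: satisfied.
The claimed |C| lies below the Hamming bound.


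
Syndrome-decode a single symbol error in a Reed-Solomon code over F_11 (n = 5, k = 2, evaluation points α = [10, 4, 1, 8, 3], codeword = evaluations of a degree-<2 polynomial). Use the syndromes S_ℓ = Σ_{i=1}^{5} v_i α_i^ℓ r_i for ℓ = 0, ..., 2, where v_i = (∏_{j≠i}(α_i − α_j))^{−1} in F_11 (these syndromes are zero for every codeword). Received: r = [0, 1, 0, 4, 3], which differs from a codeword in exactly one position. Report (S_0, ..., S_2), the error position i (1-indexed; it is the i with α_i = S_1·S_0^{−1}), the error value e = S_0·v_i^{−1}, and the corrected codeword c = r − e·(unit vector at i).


S = (1, 1, 1), error at position 3, error magnitude e = 4, c = [0, 1, 7, 4, 3].

Step 1: column multipliers v_i = (∏_{j≠i}(α_i − α_j))^{−1} mod 11.
  i = 1 (α = 10): (10−4)(10−1)(10−8)(10−3) = 6·9·2·7 = 756 ≡ 8, so v_1 = 8^{−1} = 7 (mod 11).
  i = 2 (α = 4): (4−10)(4−1)(4−8)(4−3) = (−6)·3·(−4)·1 = 72 ≡ 6, so v_2 = 6^{−1} = 2 (mod 11).
  i = 3 (α = 1): (1−10)(1−4)(1−8)(1−3) = (−9)·(−3)·(−7)·(−2) = 378 ≡ 4, so v_3 = 4^{−1} = 3 (mod 11).
  i = 4 (α = 8): (8−10)(8−4)(8−1)(8−3) = (−2)·4·7·5 = −280 ≡ 6, so v_4 = 6^{−1} = 2 (mod 11).
  i = 5 (α = 3): (3−10)(3−4)(3−1)(3−8) = (−7)·(−1)·2·(−5) = −70 ≡ 7, so v_5 = 7^{−1} = 8 (mod 11).
  v = [7, 2, 3, 2, 8].
Step 2: syndromes of r = [0, 1, 0, 4, 3] (all sums mod 11).
  S_0 = Σ v_i r_i = 7·0 + 2·1 + 3·0 + 2·4 + 8·3 = 34 ≡ 1.
  S_1 = Σ v_i α_i r_i = 7·10·0 + 2·4·1 + 3·1·0 + 2·8·4 + 8·3·3 = 144 ≡ 1.
  α_i^2 mod 11 = [1, 5, 1, 9, 9].
  S_2 = Σ v_i α_i^2 r_i = 7·1·0 + 2·5·1 + 3·1·0 + 2·9·4 + 8·9·3 = 298 ≡ 1.
  S = (1, 1, 1) ≠ 0, so r is not a codeword (an error is present).
Step 3: locate the error. For a single error e at position i, S_ℓ = v_i·e·α_i^ℓ, so α_err = S_1/S_0.
  S_0^{−1} = 1^{−1} = 1 (mod 11), so α_err = 1·1 = 1 ≡ 1 = α_3. Error position i = 3.
  Consistency check: S_2/S_1 = 1·1 = 1 ≡ 1 = α_err ✓ (single-error assumption holds).
Step 4: error magnitude e = S_0/v_3 = S_0·∏_{j≠3}(α_3 − α_j) = 1·4 = 4 ≡ 4 (mod 11).
Step 5: correct position 3: c_3 = r_3 − e = 0 − 4 ≡ 7 (mod 11). Hence c = [0, 1, 7, 4, 3].
  Check: interpolating c through the α_i gives m(x) = 9 + 9·x (degree < 2) with m(α_i) = c_i for every i, so c is indeed a codeword.
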